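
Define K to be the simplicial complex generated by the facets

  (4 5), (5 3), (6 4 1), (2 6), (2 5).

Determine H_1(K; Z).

H_1 = Z.

Take the total order 1 < 2 < 3 < 4 < 5 < 6 on the vertex set. Then K (dimension 2) consists of the simplices:

  0-simplices (6): [1], [2], [3], [4], [5], [6]
  1-simplices (7): [1,4], [1,6], [2,5], [2,6], [3,5], [4,5], [4,6]
  2-simplices (1): [1,4,6]

Hence C_0 ≅ Z^6, C_1 ≅ Z^7, C_2 ≅ Z^1.

The boundary map ∂_1: C_1 → C_0 is given by ∂[p,q] = [q] − [p].
As a 6×7 matrix over Z this has rank 5, with invariant factors (1,1,1,1,1).

Boundary ∂_2: C_2 → C_1 sends each 2-simplex [p,q,r] to [q,r] − [p,r] + [p,q]. For instance
  ∂[1,4,6] = [4,6] − [1,6] + [1,4].
This gives a 7×1 integer matrix of rank 1; reducing to Smith normal form yields diagonal entries (1).

Reading off H_k = ker ∂_k / im ∂_{k+1}:

  H_1: rank ker ∂_1 − rank ∂_2 = (7 − 5) − 1 = 1, and the invariant factors of ∂_2 are all 1, so H_1 = Z.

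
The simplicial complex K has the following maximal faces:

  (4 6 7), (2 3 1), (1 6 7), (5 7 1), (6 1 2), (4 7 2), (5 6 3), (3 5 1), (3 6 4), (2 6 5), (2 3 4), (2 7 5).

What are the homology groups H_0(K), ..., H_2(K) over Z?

H_0 ≅ Z,  H_1 ≅ Z/2Z,  H_2 = 0.

Order the vertices as 1 < 2 < 3 < 4 < 5 < 6 < 7. Listing each simplex with vertices in this order, K has dimension 2 with simplices:

  0-simplices (7): [1], [2], [3], [4], [5], [6], [7]
  1-simplices (18): [1,2], [1,3], [1,5], [1,6], [1,7], [2,3], [2,4], [2,5], [2,6], [2,7], [3,4], [3,5], [3,6], [4,6], [4,7], [5,6], [5,7], [6,7]
  2-simplices (12): [1,2,3], [1,2,6], [1,3,5], [1,5,7], [1,6,7], [2,3,4], [2,4,7], [2,5,6], [2,5,7], [3,4,6], [3,5,6], [4,6,7]

so the chain groups are C_0 ≅ Z^7, C_1 ≅ Z^18, C_2 ≅ Z^12.

∂_1: C_1 → C_0 is given by ∂[p,q] = [q] − [p].
The resulting 7×18 matrix has rank 6, and its Smith normal form has invariant factors (1,1,1,1,1,1).

Boundary ∂_2: C_2 → C_1 maps a triangle to the signed sum of its edges. For instance
  ∂[3,4,6] = [4,6] − [3,6] + [3,4],
  ∂[2,5,7] = [5,7] − [2,7] + [2,5].
The 18×12 boundary matrix has rank 12 and Smith normal form diag(1,1,1,1,1,1,1,1,1,1,1,2).

Computing H_k = (kernel of ∂_k) / (image of ∂_{k+1}):

  H_0: rank C_0 − rank ∂_1 = 7 − 6 = 1, and the invariant factors of ∂_1 are all 1, so H_0 = Z.
  H_1: rank ker ∂_1 − rank ∂_2 = (18 − 6) − 12 = 0, and ∂_2 has invariant factor 2 > 1, so H_1 = Z/2Z.
  H_2: rank ker ∂_2 − rank ∂_3 = (12 − 12) − 0 = 0, and there is no ∂_3, so H_2 = 0.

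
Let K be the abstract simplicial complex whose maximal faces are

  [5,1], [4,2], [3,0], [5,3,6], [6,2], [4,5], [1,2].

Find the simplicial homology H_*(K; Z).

We work with the vertex ordering 0 < 1 < 2 < 3 < 4 < 5 < 6. The simplices of K, each written with vertices in increasing order, are:

  0-simplices (7): [0], [1], [2], [3], [4], [5], [6]
  1-simplices (9): [0,3], [1,2], [1,5], [2,4], [2,6], [3,5], [3,6], [4,5], [5,6]
  2-simplices (1): [3,5,6]

so the chain groups are C_0 ≅ Z^7, C_1 ≅ Z^9, C_2 ≅ Z^1.

Boundary ∂_1: C_1 → C_0 is given by ∂[p,q] = [q] − [p]. For instance
  ∂[3,6] = [6] − [3].
The resulting 7×9 matrix has rank 6, and its Smith normal form has invariant factors (1,1,1,1,1,1).

∂_2: C_2 → C_1 maps a triangle to the signed sum of its edges. For instance
  ∂[3,5,6] = [5,6] − [3,6] + [3,5].
The resulting 9×1 matrix has rank 1, and its Smith normal form has invariant factors (1).

From H_k ≅ ker(∂_k) / im(∂_{k+1}) we obtain:

  H_0: rank C_0 − rank ∂_1 = 7 − 6 = 1, and the invariant factors of ∂_1 are all 1, so H_0 = Z.
  H_1: rank ker ∂_1 − rank ∂_2 = (9 − 6) − 1 = 2, and the invariant factors of ∂_2 are all 1, so H_1 = Z^2.
  H_2: rank ker ∂_2 − rank ∂_3 = (1 − 1) − 0 = 0, and there is no ∂_3, so H_2 = 0.

As a check, the Euler characteristic is 7 − 9 + 1 = -1, which agrees with 1 − 2 + 0 = -1.

H_0 = Z,  H_1 = Z^2,  H_2 = 0.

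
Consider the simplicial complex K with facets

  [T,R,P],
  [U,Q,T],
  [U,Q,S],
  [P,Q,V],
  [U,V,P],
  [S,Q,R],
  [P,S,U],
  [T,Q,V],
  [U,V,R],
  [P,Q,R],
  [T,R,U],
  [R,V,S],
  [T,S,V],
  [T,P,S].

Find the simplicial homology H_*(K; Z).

We work with the vertex ordering P < Q < R < S < T < U < V. The simplices of K, each written with vertices in increasing order, are:

  0-simplices (7): P, Q, R, S, T, U, V
  1-simplices (21): PQ, PR, PS, PT, PU, PV, QR, QS, QT, QU, QV, RS, RT, RU, RV, ST, SU, SV, TU, TV, UV
  2-simplices (14): PQR, PQV, PRT, PST, PSU, PUV, QRS, QSU, QTU, QTV, RSV, RTU, RUV, STV

so the chain groups are C_0 ≅ Z^7, C_1 ≅ Z^21, C_2 ≅ Z^14.

Boundary ∂_1: C_1 → C_0 is given by ∂[p,q] = [q] − [p]. For instance
  ∂TU = U − T.
This gives a 7×21 integer matrix of rank 6; reducing to Smith normal form yields diagonal entries (1,1,1,1,1,1).

The boundary map ∂_2: C_2 → C_1 sends each 2-simplex [p,q,r] to [q,r] − [p,r] + [p,q]. For instance
  ∂PQR = QR − PR + PQ,
  ∂PUV = UV − PV + PU.
The resulting 21×14 matrix has rank 13, and its Smith normal form has invariant factors (1,1,1,1,1,1,1,1,1,1,1,1,1).

Computing H_k = (kernel of ∂_k) / (image of ∂_{k+1}):

  H_0: rank C_0 − rank ∂_1 = 7 − 6 = 1, and the invariant factors of ∂_1 are all 1, so H_0 ≅ Z.
  H_1: rank ker ∂_1 − rank ∂_2 = (21 − 6) − 13 = 2, and the invariant factors of ∂_2 are all 1, so H_1 ≅ Z^2.
  H_2: rank ker ∂_2 − rank ∂_3 = (14 − 13) − 0 = 1, and there is no ∂_3, so H_2 ≅ Z.

H_0 ≅ Z,  H_1 ≅ Z^2,  H_2 ≅ Z.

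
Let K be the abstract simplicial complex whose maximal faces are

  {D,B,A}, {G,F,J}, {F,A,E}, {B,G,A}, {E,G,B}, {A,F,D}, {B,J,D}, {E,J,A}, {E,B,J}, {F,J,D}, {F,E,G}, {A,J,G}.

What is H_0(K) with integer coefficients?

H_0 ≅ Z.

Order the vertices as A < B < D < E < F < G < J. Listing each simplex with vertices in this order, K has dimension 2 with simplices:

  0-simplices (7): A, B, D, E, F, G, J
  1-simplices (18): AB, AD, AE, AF, AG, AJ, BD, BE, BG, BJ, DF, DJ, EF, EG, EJ, FG, FJ, GJ
  2-simplices (12): ABD, ABG, ADF, AEF, AEJ, AGJ, BDJ, BEG, BEJ, DFJ, EFG, FGJ

Hence C_0 ≅ Z^7, C_1 ≅ Z^18, C_2 ≅ Z^12.

Boundary ∂_1: C_1 → C_0 sends each edge [p,q] (with p < q) to q − p. For instance
  ∂EJ = J − E.
As a 7×18 matrix over Z this has rank 6, with invariant factors (1,1,1,1,1,1).

∂_2: C_2 → C_1 maps a triangle to the signed sum of its edges. For instance
  ∂EFG = FG − EG + EF,
  ∂DFJ = FJ − DJ + DF.
As a 18×12 matrix over Z this has rank 12, with invariant factors (1,1,1,1,1,1,1,1,1,1,1,2).

Reading off H_k = ker ∂_k / im ∂_{k+1}:

  H_0: rank C_0 − rank ∂_1 = 7 − 6 = 1, and the invariant factors of ∂_1 are all 1, so H_0 ≅ Z.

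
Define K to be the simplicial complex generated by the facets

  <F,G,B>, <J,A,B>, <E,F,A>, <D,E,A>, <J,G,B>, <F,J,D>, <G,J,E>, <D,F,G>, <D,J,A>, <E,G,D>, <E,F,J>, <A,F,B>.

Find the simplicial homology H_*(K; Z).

H_0 ≅ Z,  H_1 ≅ Z/2,  H_2 = 0.

Fix the vertex order A < B < D < E < F < G < J and write every simplex with vertices in increasing order. Then dim K = 2 and the simplices of K are:

  0-simplices (7): A, B, D, E, F, G, J
  1-simplices (18): AB, AD, AE, AF, AJ, BF, BG, BJ, DE, DF, DG, DJ, EF, EG, EJ, FG, FJ, GJ
  2-simplices (12): ABF, ABJ, ADE, ADJ, AEF, BFG, BGJ, DEG, DFG, DFJ, EFJ, EGJ

giving chain groups C_0 ≅ Z^7, C_1 ≅ Z^18, C_2 ≅ Z^12.

The boundary map ∂_1: C_1 → C_0 sends each edge [p,q] (with p < q) to q − p. For instance
  ∂AJ = J − A.
As a 7×18 matrix over Z this has rank 6, with invariant factors (1,1,1,1,1,1).

∂_2: C_2 → C_1 acts by ∂[p,q,r] = [q,r] − [p,r] + [p,q]. For instance
  ∂EGJ = GJ − EJ + EG,
  ∂BFG = FG − BG + BF.
The 18×12 boundary matrix has rank 12 and Smith normal form diag(1,1,1,1,1,1,1,1,1,1,1,2).

Reading off H_k = ker ∂_k / im ∂_{k+1}:

  H_0: rank C_0 − rank ∂_1 = 7 − 6 = 1, and the invariant factors of ∂_1 are all 1, so H_0 ≅ Z.
  H_1: rank ker ∂_1 − rank ∂_2 = (18 − 6) − 12 = 0, and ∂_2 has invariant factor 2 > 1, so H_1 ≅ Z/2.
  H_2: rank ker ∂_2 − rank ∂_3 = (12 − 12) − 0 = 0, and there is no ∂_3, so H_2 ≅ 0.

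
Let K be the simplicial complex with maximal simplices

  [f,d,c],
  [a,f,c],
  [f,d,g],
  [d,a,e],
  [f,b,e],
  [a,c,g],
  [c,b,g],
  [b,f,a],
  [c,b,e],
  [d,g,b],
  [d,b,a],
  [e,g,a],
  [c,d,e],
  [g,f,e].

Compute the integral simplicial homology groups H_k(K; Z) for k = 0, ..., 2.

K has 7 vertices, 21 edges, 14 triangles.
rank ∂_0 = 0, rank ∂_1 = 6 ⇒ b_0 = 7 − 0 − 6 = 1; all invariant factors of ∂_1 are 1 so no torsion. So H_0 = Z.
rank ∂_1 = 6, rank ∂_2 = 13 ⇒ b_1 = 21 − 6 − 13 = 2; all invariant factors of ∂_2 are 1 so no torsion. So H_1 = Z^2.
rank ∂_2 = 13, rank ∂_3 = 0 ⇒ b_2 = 14 − 13 − 0 = 1. So H_2 = Z.

H_0 = Z,  H_1 = Z^2,  H_2 = Z.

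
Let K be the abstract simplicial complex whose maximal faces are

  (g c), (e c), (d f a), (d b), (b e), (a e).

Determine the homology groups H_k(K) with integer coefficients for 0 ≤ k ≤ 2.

H_0 = Z,  H_1 = Z,  H_2 = 0.

Order the vertices as a < b < c < d < e < f < g. Listing each simplex with vertices in this order, K has dimension 2 with simplices:

  0-simplices (7): a, b, c, d, e, f, g
  1-simplices (8): ad, ae, af, bd, be, ce, cg, df
  2-simplices (1): adf

so the chain groups are C_0 ≅ Z^7, C_1 ≅ Z^8, C_2 ≅ Z^1.

Boundary ∂_1: C_1 → C_0 sends each edge [p,q] (with p < q) to q − p.
This gives a 7×8 integer matrix of rank 6; reducing to Smith normal form yields diagonal entries (1,1,1,1,1,1).

The boundary map ∂_2: C_2 → C_1 sends each 2-simplex [p,q,r] to [q,r] − [p,r] + [p,q]. For instance
  ∂adf = df − af + ad.
The 8×1 boundary matrix has rank 1 and Smith normal form diag(1).

Now H_k = ker ∂_k / im ∂_{k+1}, so:

  H_0: rank C_0 − rank ∂_1 = 7 − 6 = 1, and the invariant factors of ∂_1 are all 1, so H_0 = Z.
  H_1: rank ker ∂_1 − rank ∂_2 = (8 − 6) − 1 = 1, and the invariant factors of ∂_2 are all 1, so H_1 = Z.
  H_2: rank ker ∂_2 − rank ∂_3 = (1 − 1) − 0 = 0, and there is no ∂_3, so H_2 = 0.

As a check, the Euler characteristic is 7 − 8 + 1 = 0, which agrees with 1 − 1 + 0 = 0.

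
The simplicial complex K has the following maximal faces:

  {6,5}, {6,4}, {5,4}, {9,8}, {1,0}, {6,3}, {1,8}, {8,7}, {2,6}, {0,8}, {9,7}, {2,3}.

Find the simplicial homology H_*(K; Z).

Order the vertices as 0 < 1 < 2 < 3 < 4 < 5 < 6 < 7 < 8 < 9. Listing each simplex with vertices in this order, K has dimension 1 with simplices:

  0-simplices (10): [0], [1], [2], [3], [4], [5], [6], [7], [8], [9]
  1-simplices (12): [0,1], [0,8], [1,8], [2,3], [2,6], [3,6], [4,5], [4,6], [5,6], [7,8], [7,9], [8,9]

giving chain groups C_0 ≅ Z^10, C_1 ≅ Z^12.

Boundary ∂_1: C_1 → C_0 maps an edge to its endpoints' difference, ∂[p,q] = q − p.
The 10×12 boundary matrix has rank 8 and Smith normal form diag(1,1,1,1,1,1,1,1).

Computing H_k = (kernel of ∂_k) / (image of ∂_{k+1}):

  H_0: rank C_0 − rank ∂_1 = 10 − 8 = 2, and the invariant factors of ∂_1 are all 1, so H_0 ≅ Z^2.
  H_1: rank ker ∂_1 − rank ∂_2 = (12 − 8) − 0 = 4, and there is no ∂_2, so H_1 ≅ Z^4.

As a check, the Euler characteristic is 10 − 12 = -2, which agrees with 2 − 4 = -2.

H_0 = Z^2,  H_1 = Z^4.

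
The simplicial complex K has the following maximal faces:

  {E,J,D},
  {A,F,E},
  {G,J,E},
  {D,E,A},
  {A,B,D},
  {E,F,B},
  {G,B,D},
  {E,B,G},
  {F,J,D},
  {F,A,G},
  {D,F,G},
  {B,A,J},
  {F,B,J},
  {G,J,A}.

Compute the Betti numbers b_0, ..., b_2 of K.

b_0 = 1, b_1 = 2, b_2 = 1.

Order the vertices as A < B < D < E < F < G < J. Listing each simplex with vertices in this order, K has dimension 2 with simplices:

  0-simplices (7): A, B, D, E, F, G, J
  1-simplices (21): AB, AD, AE, AF, AG, AJ, BD, BE, BF, BG, BJ, DE, DF, DG, DJ, EF, EG, EJ, FG, FJ, GJ
  2-simplices (14): ABD, ABJ, ADE, AEF, AFG, AGJ, BDG, BEF, BEG, BFJ, DEJ, DFG, DFJ, EGJ

giving chain groups C_0 ≅ Z^7, C_1 ≅ Z^21, C_2 ≅ Z^14.

∂_1: C_1 → C_0 maps an edge to its endpoints' difference, ∂[p,q] = q − p. For instance
  ∂EF = F − E.
The 7×21 boundary matrix has rank 6 and Smith normal form diag(1,1,1,1,1,1).

Boundary ∂_2: C_2 → C_1 acts by ∂[p,q,r] = [q,r] − [p,r] + [p,q]. For instance
  ∂DEJ = EJ − DJ + DE,
  ∂ABD = BD − AD + AB.
This gives a 21×14 integer matrix of rank 13; reducing to Smith normal form yields diagonal entries (1,1,1,1,1,1,1,1,1,1,1,1,1).

Reading off H_k = ker ∂_k / im ∂_{k+1}:

  H_0: rank C_0 − rank ∂_1 = 7 − 6 = 1, and the invariant factors of ∂_1 are all 1, so H_0 ≅ Z.
  H_1: rank ker ∂_1 − rank ∂_2 = (21 − 6) − 13 = 2, and the invariant factors of ∂_2 are all 1, so H_1 ≅ Z^2.
  H_2: rank ker ∂_2 − rank ∂_3 = (14 − 13) − 0 = 1, and there is no ∂_3, so H_2 ≅ Z.

As a check, the Euler characteristic is 7 − 21 + 14 = 0, which agrees with 1 − 2 + 1 = 0.

Hence the Betti numbers are b_0 = 1, b_1 = 2, b_2 = 1.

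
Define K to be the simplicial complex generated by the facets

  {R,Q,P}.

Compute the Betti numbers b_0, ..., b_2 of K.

Order the vertices as P < Q < R. Listing each simplex with vertices in this order, K has dimension 2 with simplices:

  0-simplices (3): P, Q, R
  1-simplices (3): PQ, PR, QR
  2-simplices (1): PQR

giving chain groups C_0 ≅ Z^3, C_1 ≅ Z^3, C_2 ≅ Z^1.

Boundary ∂_1: C_1 → C_0 is given by ∂[p,q] = [q] − [p].
The 3×3 boundary matrix has rank 2 and Smith normal form diag(1,1).

∂_2: C_2 → C_1 acts by ∂[p,q,r] = [q,r] − [p,r] + [p,q]. For instance
  ∂PQR = QR − PR + PQ.
The resulting 3×1 matrix has rank 1, and its Smith normal form has invariant factors (1).

From H_k ≅ ker(∂_k) / im(∂_{k+1}) we obtain:

  H_0: rank C_0 − rank ∂_1 = 3 − 2 = 1, and the invariant factors of ∂_1 are all 1, so H_0 ≅ Z.
  H_1: rank ker ∂_1 − rank ∂_2 = (3 − 2) − 1 = 0, and the invariant factors of ∂_2 are all 1, so H_1 ≅ 0.
  H_2: rank ker ∂_2 − rank ∂_3 = (1 − 1) − 0 = 0, and there is no ∂_3, so H_2 ≅ 0.

As a check, the Euler characteristic is 3 − 3 + 1 = 1, which agrees with 1 − 0 + 0 = 1.

Hence the Betti numbers are b_0 = 1, b_1 = 0, b_2 = 0.

b_0 = 1, b_1 = 0, b_2 = 0.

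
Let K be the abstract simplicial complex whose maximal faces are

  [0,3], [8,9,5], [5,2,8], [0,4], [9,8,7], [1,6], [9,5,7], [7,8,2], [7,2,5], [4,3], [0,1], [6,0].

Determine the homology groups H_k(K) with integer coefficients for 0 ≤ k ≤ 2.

Take the total order 0 < 1 < 2 < 3 < 4 < 5 < 6 < 7 < 8 < 9 on the vertex set. Then K (dimension 2) consists of the simplices:

  0-simplices (10): [0], [1], [2], [3], [4], [5], [6], [7], [8], [9]
  1-simplices (15): [0,1], [0,3], [0,4], [0,6], [1,6], [2,5], [2,7], [2,8], [3,4], [5,7], [5,8], [5,9], [7,8], [7,9], [8,9]
  2-simplices (6): [2,5,7], [2,5,8], [2,7,8], [5,7,9], [5,8,9], [7,8,9]

Hence C_0 ≅ Z^10, C_1 ≅ Z^15, C_2 ≅ Z^6.

∂_1: C_1 → C_0 is given by ∂[p,q] = [q] − [p].
The resulting 10×15 matrix has rank 8, and its Smith normal form has invariant factors (1,1,1,1,1,1,1,1).

The boundary map ∂_2: C_2 → C_1 sends each 2-simplex [p,q,r] to [q,r] − [p,r] + [p,q]. For instance
  ∂[2,7,8] = [7,8] − [2,8] + [2,7],
  ∂[5,7,9] = [7,9] − [5,9] + [5,7].
As a 15×6 matrix over Z this has rank 5, with invariant factors (1,1,1,1,1).

Computing H_k = (kernel of ∂_k) / (image of ∂_{k+1}):

  H_0: rank C_0 − rank ∂_1 = 10 − 8 = 2, and the invariant factors of ∂_1 are all 1, so H_0 = Z^2.
  H_1: rank ker ∂_1 − rank ∂_2 = (15 − 8) − 5 = 2, and the invariant factors of ∂_2 are all 1, so H_1 = Z^2.
  H_2: rank ker ∂_2 − rank ∂_3 = (6 − 5) − 0 = 1, and there is no ∂_3, so H_2 = Z.

As a check, the Euler characteristic is 10 − 15 + 6 = 1, which agrees with 2 − 2 + 1 = 1.
(K is a triangulation of the disjoint union of the 2-sphere S^2 and a wedge of 2 circles.)

H_0 ≅ Z^2,  H_1 ≅ Z^2,  H_2 ≅ Z.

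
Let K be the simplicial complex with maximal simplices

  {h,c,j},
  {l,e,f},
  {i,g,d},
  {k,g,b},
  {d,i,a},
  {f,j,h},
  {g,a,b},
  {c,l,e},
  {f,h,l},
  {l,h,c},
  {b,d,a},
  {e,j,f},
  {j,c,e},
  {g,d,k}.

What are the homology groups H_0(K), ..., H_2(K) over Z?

Order the vertices as a < b < c < d < e < f < g < h < i < j < k < l. Listing each simplex with vertices in this order, K has dimension 2 with simplices:

  0-simplices (12): a, b, c, d, e, f, g, h, i, j, k, l
  1-simplices (24): ab, ad, ag, ai, bd, bg, bk, ce, ch, cj, cl, dg, di, dk, ef, ej, el, fh, fj, fl, gi, gk, hj, hl
  2-simplices (14): abd, abg, adi, bgk, cej, cel, chj, chl, dgi, dgk, efj, efl, fhj, fhl

Hence C_0 ≅ Z^12, C_1 ≅ Z^24, C_2 ≅ Z^14.

Boundary ∂_1: C_1 → C_0 maps an edge to its endpoints' difference, ∂[p,q] = q − p. For instance
  ∂ai = i − a.
This gives a 12×24 integer matrix of rank 10; reducing to Smith normal form yields diagonal entries (1,1,1,1,1,1,1,1,1,1).

Boundary ∂_2: C_2 → C_1 sends each 2-simplex [p,q,r] to [q,r] − [p,r] + [p,q]. For instance
  ∂bgk = gk − bk + bg,
  ∂adi = di − ai + ad.
The 24×14 boundary matrix has rank 13 and Smith normal form diag(1,1,1,1,1,1,1,1,1,1,1,1,1).

Now H_k = ker ∂_k / im ∂_{k+1}, so:

  H_0: rank C_0 − rank ∂_1 = 12 − 10 = 2, and the invariant factors of ∂_1 are all 1, so H_0 ≅ Z^2.
  H_1: rank ker ∂_1 − rank ∂_2 = (24 − 10) − 13 = 1, and the invariant factors of ∂_2 are all 1, so H_1 ≅ Z.
  H_2: rank ker ∂_2 − rank ∂_3 = (14 − 13) − 0 = 1, and there is no ∂_3, so H_2 ≅ Z.

H_0 = Z^2,  H_1 = Z,  H_2 = Z.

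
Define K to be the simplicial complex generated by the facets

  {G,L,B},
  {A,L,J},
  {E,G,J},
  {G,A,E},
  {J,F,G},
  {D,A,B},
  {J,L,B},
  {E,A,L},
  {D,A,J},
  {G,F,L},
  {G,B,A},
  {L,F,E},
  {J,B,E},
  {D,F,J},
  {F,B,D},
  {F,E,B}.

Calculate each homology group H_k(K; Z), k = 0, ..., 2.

K has 8 vertices, 24 edges, 16 triangles.
rank ∂_0 = 0, rank ∂_1 = 7 ⇒ b_0 = 8 − 0 − 7 = 1; all invariant factors of ∂_1 are 1 so no torsion. So H_0 = Z.
rank ∂_1 = 7, rank ∂_2 = 15 ⇒ b_1 = 24 − 7 − 15 = 2; all invariant factors of ∂_2 are 1 so no torsion. So H_1 = Z^2.
rank ∂_2 = 15, rank ∂_3 = 0 ⇒ b_2 = 16 − 15 − 0 = 1. So H_2 = Z.

H_0 = Z,  H_1 = Z^2,  H_2 = Z.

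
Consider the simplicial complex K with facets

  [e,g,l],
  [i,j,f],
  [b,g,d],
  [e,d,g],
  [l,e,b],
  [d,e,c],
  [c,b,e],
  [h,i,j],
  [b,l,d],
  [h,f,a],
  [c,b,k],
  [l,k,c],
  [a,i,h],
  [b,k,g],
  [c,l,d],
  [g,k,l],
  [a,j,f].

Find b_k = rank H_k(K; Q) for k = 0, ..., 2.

Order the vertices as a < b < c < d < e < f < g < h < i < j < k < l. Listing each simplex with vertices in this order, K has dimension 2 with simplices:

  0-simplices (12): a, b, c, d, e, f, g, h, i, j, k, l
  1-simplices (28): af, ah, ai, aj, bc, bd, be, bg, bk, bl, cd, ce, ck, cl, de, dg, dl, eg, el, fh, fi, fj, gk, gl, hi, hj, ij, kl
  2-simplices (17): afh, afj, ahi, bce, bck, bdg, bdl, bel, bgk, cde, cdl, ckl, deg, egl, fij, gkl, hij

Hence C_0 ≅ Z^12, C_1 ≅ Z^28, C_2 ≅ Z^17.

∂_1: C_1 → C_0 sends each edge [p,q] (with p < q) to q − p. For instance
  ∂ij = j − i.
The resulting 12×28 matrix has rank 10, and its Smith normal form has invariant factors (1,1,1,1,1,1,1,1,1,1).

Boundary ∂_2: C_2 → C_1 sends each 2-simplex [p,q,r] to [q,r] − [p,r] + [p,q]. For instance
  ∂bck = ck − bk + bc,
  ∂egl = gl − el + eg.
This gives a 28×17 integer matrix of rank 17; reducing to Smith normal form yields diagonal entries (1,1,1,1,1,1,1,1,1,1,1,1,1,1,1,1,2).

Reading off H_k = ker ∂_k / im ∂_{k+1}:

  H_0: rank C_0 − rank ∂_1 = 12 − 10 = 2, and the invariant factors of ∂_1 are all 1, so H_0 = Z^2.
  H_1: rank ker ∂_1 − rank ∂_2 = (28 − 10) − 17 = 1, and ∂_2 has invariant factor 2 > 1, so H_1 = Z ⊕ Z/2.
  H_2: rank ker ∂_2 − rank ∂_3 = (17 − 17) − 0 = 0, and there is no ∂_3, so H_2 = 0.

As a check, the Euler characteristic is 12 − 28 + 17 = 1, which agrees with 2 − 1 + 0 = 1.

Hence the Betti numbers are b_0 = 2, b_1 = 1, b_2 = 0.

b_0 = 2, b_1 = 1, b_2 = 0.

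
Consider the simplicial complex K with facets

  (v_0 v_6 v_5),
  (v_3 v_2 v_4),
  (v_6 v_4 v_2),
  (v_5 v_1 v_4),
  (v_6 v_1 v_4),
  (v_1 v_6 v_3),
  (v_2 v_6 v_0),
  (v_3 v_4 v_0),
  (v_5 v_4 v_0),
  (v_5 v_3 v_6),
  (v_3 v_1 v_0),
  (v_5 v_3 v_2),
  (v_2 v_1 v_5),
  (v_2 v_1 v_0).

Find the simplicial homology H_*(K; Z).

Order the vertices as v_0 < v_1 < v_2 < v_3 < v_4 < v_5 < v_6. Listing each simplex with vertices in this order, K has dimension 2 with simplices:

  0-simplices (7): [v_0], [v_1], [v_2], [v_3], [v_4], [v_5], [v_6]
  1-simplices (21): (21 of them)
  2-simplices (14): (14 of them)

Hence C_0 ≅ Z^7, C_1 ≅ Z^21, C_2 ≅ Z^14.

The boundary map ∂_1: C_1 → C_0 sends each edge [p,q] (with p < q) to q − p. For instance
  ∂[v_0,v_4] = [v_4] − [v_0].
The 7×21 boundary matrix has rank 6 and Smith normal form diag(1,1,1,1,1,1).

The boundary map ∂_2: C_2 → C_1 maps a triangle to the signed sum of its edges. For instance
  ∂[v_0,v_5,v_6] = [v_5,v_6] − [v_0,v_6] + [v_0,v_5],
  ∂[v_1,v_2,v_5] = [v_2,v_5] − [v_1,v_5] + [v_1,v_2].
The resulting 21×14 matrix has rank 13, and its Smith normal form has invariant factors (1,1,1,1,1,1,1,1,1,1,1,1,1).

Computing H_k = (kernel of ∂_k) / (image of ∂_{k+1}):

  H_0: rank C_0 − rank ∂_1 = 7 − 6 = 1, and the invariant factors of ∂_1 are all 1, so H_0 = Z.
  H_1: rank ker ∂_1 − rank ∂_2 = (21 − 6) − 13 = 2, and the invariant factors of ∂_2 are all 1, so H_1 = Z^2.
  H_2: rank ker ∂_2 − rank ∂_3 = (14 − 13) − 0 = 1, and there is no ∂_3, so H_2 = Z.

As a check, the Euler characteristic is 7 − 21 + 14 = 0, which agrees with 1 − 2 + 1 = 0.

H_0 = Z,  H_1 = Z^2,  H_2 = Z.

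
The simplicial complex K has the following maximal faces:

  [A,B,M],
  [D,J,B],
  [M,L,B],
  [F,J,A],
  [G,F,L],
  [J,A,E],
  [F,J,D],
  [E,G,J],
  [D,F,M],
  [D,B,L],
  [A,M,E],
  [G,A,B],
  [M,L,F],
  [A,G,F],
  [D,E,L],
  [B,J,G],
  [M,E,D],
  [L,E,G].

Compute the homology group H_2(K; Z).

H_2 ≅ 0.

We work with the vertex ordering A < B < D < E < F < G < J < L < M. The simplices of K, each written with vertices in increasing order, are:

  0-simplices (9): A, B, D, E, F, G, J, L, M
  1-simplices (27): AB, AE, AF, AG, AJ, AM, BD, BG, BJ, BL, BM, DE, DF, DJ, DL, DM, EG, EJ, EL, EM, FG, FJ, FL, FM, GJ, GL, LM
  2-simplices (18): ABG, ABM, AEJ, AEM, AFG, AFJ, BDJ, BDL, BGJ, BLM, DEL, DEM, DFJ, DFM, EGJ, EGL, FGL, FLM

Hence C_0 ≅ Z^9, C_1 ≅ Z^27, C_2 ≅ Z^18.

∂_1: C_1 → C_0 is given by ∂[p,q] = [q] − [p].
The resulting 9×27 matrix has rank 8, and its Smith normal form has invariant factors (1,1,1,1,1,1,1,1).

∂_2: C_2 → C_1 maps a triangle to the signed sum of its edges. For instance
  ∂AFG = FG − AG + AF,
  ∂ABM = BM − AM + AB.
This gives a 27×18 integer matrix of rank 18; reducing to Smith normal form yields diagonal entries (1,1,1,1,1,1,1,1,1,1,1,1,1,1,1,1,1,2).

Now H_k = ker ∂_k / im ∂_{k+1}, so:

  H_2: rank ker ∂_2 − rank ∂_3 = (18 − 18) − 0 = 0, and there is no ∂_3, so H_2 = 0.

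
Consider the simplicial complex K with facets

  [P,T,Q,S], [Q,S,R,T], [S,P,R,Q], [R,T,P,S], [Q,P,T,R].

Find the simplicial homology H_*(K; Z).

Order the vertices as P < Q < R < S < T. Listing each simplex with vertices in this order, K has dimension 3 with simplices:

  0-simplices (5): P, Q, R, S, T
  1-simplices (10): PQ, PR, PS, PT, QR, QS, QT, RS, RT, ST
  2-simplices (10): PQR, PQS, PQT, PRS, PRT, PST, QRS, QRT, QST, RST
  3-simplices (5): PQRS, PQRT, PQST, PRST, QRST

Hence C_0 ≅ Z^5, C_1 ≅ Z^10, C_2 ≅ Z^10, C_3 ≅ Z^5.

∂_1: C_1 → C_0 sends each edge [p,q] (with p < q) to q − p. For instance
  ∂QR = R − Q.
The 5×10 boundary matrix has rank 4 and Smith normal form diag(1,1,1,1).

Boundary ∂_2: C_2 → C_1 acts by ∂[p,q,r] = [q,r] − [p,r] + [p,q]. For instance
  ∂RST = ST − RT + RS,
  ∂PQR = QR − PR + PQ.
The resulting 10×10 matrix has rank 6, and its Smith normal form has invariant factors (1,1,1,1,1,1).

The boundary map ∂_3: C_3 → C_2 sends each 3-simplex σ to the alternating sum Σ_i (−1)^i (σ with its i-th vertex removed). For instance
  ∂PQRS = QRS − PRS + PQS − PQR,
  ∂QRST = RST − QST + QRT − QRS.
The 10×5 boundary matrix has rank 4 and Smith normal form diag(1,1,1,1).

Computing H_k = (kernel of ∂_k) / (image of ∂_{k+1}):

  H_0: rank C_0 − rank ∂_1 = 5 − 4 = 1, and the invariant factors of ∂_1 are all 1, so H_0 ≅ Z.
  H_1: rank ker ∂_1 − rank ∂_2 = (10 − 4) − 6 = 0, and the invariant factors of ∂_2 are all 1, so H_1 ≅ 0.
  H_2: rank ker ∂_2 − rank ∂_3 = (10 − 6) − 4 = 0, and the invariant factors of ∂_3 are all 1, so H_2 ≅ 0.
  H_3: rank ker ∂_3 − rank ∂_4 = (5 − 4) − 0 = 1, and there is no ∂_4, so H_3 ≅ Z.

H_0 = Z,  H_1 = 0,  H_2 = 0,  H_3 = Z.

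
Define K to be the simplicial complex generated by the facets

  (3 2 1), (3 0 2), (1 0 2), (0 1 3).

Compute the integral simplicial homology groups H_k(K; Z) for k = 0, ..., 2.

Take the total order 0 < 1 < 2 < 3 on the vertex set. Then K (dimension 2) consists of the simplices:

  0-simplices (4): [0], [1], [2], [3]
  1-simplices (6): [0,1], [0,2], [0,3], [1,2], [1,3], [2,3]
  2-simplices (4): [0,1,2], [0,1,3], [0,2,3], [1,2,3]

giving chain groups C_0 ≅ Z^4, C_1 ≅ Z^6, C_2 ≅ Z^4.

Boundary ∂_1: C_1 → C_0 is given by ∂[p,q] = [q] − [p]. For instance
  ∂[2,3] = [3] − [2].
As a 4×6 matrix over Z this has rank 3, with invariant factors (1,1,1).

The boundary map ∂_2: C_2 → C_1 acts by ∂[p,q,r] = [q,r] − [p,r] + [p,q]. For instance
  ∂[1,2,3] = [2,3] − [1,3] + [1,2],
  ∂[0,1,2] = [1,2] − [0,2] + [0,1].
The resulting 6×4 matrix has rank 3, and its Smith normal form has invariant factors (1,1,1).

Computing H_k = (kernel of ∂_k) / (image of ∂_{k+1}):

  H_0: rank C_0 − rank ∂_1 = 4 − 3 = 1, and the invariant factors of ∂_1 are all 1, so H_0 ≅ Z.
  H_1: rank ker ∂_1 − rank ∂_2 = (6 − 3) − 3 = 0, and the invariant factors of ∂_2 are all 1, so H_1 ≅ 0.
  H_2: rank ker ∂_2 − rank ∂_3 = (4 − 3) − 0 = 1, and there is no ∂_3, so H_2 ≅ Z.

As a check, the Euler characteristic is 4 − 6 + 4 = 2, which agrees with 1 − 0 + 1 = 2.
(K is a triangulation of the 2-sphere S^2.)

H_0 = Z,  H_1 = 0,  H_2 = Z.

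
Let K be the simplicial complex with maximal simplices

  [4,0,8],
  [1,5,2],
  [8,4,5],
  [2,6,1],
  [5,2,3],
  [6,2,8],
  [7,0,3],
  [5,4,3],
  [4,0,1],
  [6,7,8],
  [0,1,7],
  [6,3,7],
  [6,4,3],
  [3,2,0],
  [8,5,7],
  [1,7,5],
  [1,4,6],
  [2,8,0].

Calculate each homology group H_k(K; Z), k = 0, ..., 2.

Take the total order 0 < 1 < 2 < 3 < 4 < 5 < 6 < 7 < 8 on the vertex set. Then K (dimension 2) consists of the simplices:

  0-simplices (9): [0], [1], [2], [3], [4], [5], [6], [7], [8]
  1-simplices (27): (27 of them)
  2-simplices (18): [0,1,4], [0,1,7], [0,2,3], [0,2,8], [0,3,7], [0,4,8], [1,2,5], [1,2,6], [1,4,6], [1,5,7], [2,3,5], [2,6,8], [3,4,5], [3,4,6], [3,6,7], [4,5,8], [5,7,8], [6,7,8]

so the chain groups are C_0 ≅ Z^9, C_1 ≅ Z^27, C_2 ≅ Z^18.

The boundary map ∂_1: C_1 → C_0 is given by ∂[p,q] = [q] − [p].
This gives a 9×27 integer matrix of rank 8; reducing to Smith normal form yields diagonal entries (1,1,1,1,1,1,1,1).

Boundary ∂_2: C_2 → C_1 maps a triangle to the signed sum of its edges. For instance
  ∂[5,7,8] = [7,8] − [5,8] + [5,7],
  ∂[1,5,7] = [5,7] − [1,7] + [1,5].
This gives a 27×18 integer matrix of rank 17; reducing to Smith normal form yields diagonal entries (1,1,1,1,1,1,1,1,1,1,1,1,1,1,1,1,1).

Now H_k = ker ∂_k / im ∂_{k+1}, so:

  H_0: rank C_0 − rank ∂_1 = 9 − 8 = 1, and the invariant factors of ∂_1 are all 1, so H_0 ≅ Z.
  H_1: rank ker ∂_1 − rank ∂_2 = (27 − 8) − 17 = 2, and the invariant factors of ∂_2 are all 1, so H_1 ≅ Z^2.
  H_2: rank ker ∂_2 − rank ∂_3 = (18 − 17) − 0 = 1, and there is no ∂_3, so H_2 ≅ Z.

H_0 = Z,  H_1 = Z^2,  H_2 = Z.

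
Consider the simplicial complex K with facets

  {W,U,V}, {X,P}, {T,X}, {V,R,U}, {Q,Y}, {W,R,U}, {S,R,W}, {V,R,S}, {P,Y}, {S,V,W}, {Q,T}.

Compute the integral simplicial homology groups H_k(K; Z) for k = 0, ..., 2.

H_0 = Z^2,  H_1 = Z,  H_2 = Z.

K has 10 vertices, 14 edges, 6 triangles.
rank ∂_0 = 0, rank ∂_1 = 8 ⇒ b_0 = 10 − 0 − 8 = 2; all invariant factors of ∂_1 are 1 so no torsion. So H_0 = Z^2.
rank ∂_1 = 8, rank ∂_2 = 5 ⇒ b_1 = 14 − 8 − 5 = 1; all invariant factors of ∂_2 are 1 so no torsion. So H_1 = Z.
rank ∂_2 = 5, rank ∂_3 = 0 ⇒ b_2 = 6 − 5 − 0 = 1. So H_2 = Z.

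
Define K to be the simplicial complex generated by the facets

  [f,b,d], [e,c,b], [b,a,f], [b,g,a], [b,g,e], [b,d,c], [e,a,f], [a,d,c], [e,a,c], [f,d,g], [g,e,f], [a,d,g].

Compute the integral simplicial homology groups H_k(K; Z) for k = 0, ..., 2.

Take the total order a < b < c < d < e < f < g on the vertex set. Then K (dimension 2) consists of the simplices:

  0-simplices (7): a, b, c, d, e, f, g
  1-simplices (18): ab, ac, ad, ae, af, ag, bc, bd, be, bf, bg, cd, ce, df, dg, ef, eg, fg
  2-simplices (12): abf, abg, acd, ace, adg, aef, bcd, bce, bdf, beg, dfg, efg

Hence C_0 ≅ Z^7, C_1 ≅ Z^18, C_2 ≅ Z^12.

∂_1: C_1 → C_0 maps an edge to its endpoints' difference, ∂[p,q] = q − p.
This gives a 7×18 integer matrix of rank 6; reducing to Smith normal form yields diagonal entries (1,1,1,1,1,1).

The boundary map ∂_2: C_2 → C_1 sends each 2-simplex [p,q,r] to [q,r] − [p,r] + [p,q]. For instance
  ∂adg = dg − ag + ad,
  ∂efg = fg − eg + ef.
The resulting 18×12 matrix has rank 12, and its Smith normal form has invariant factors (1,1,1,1,1,1,1,1,1,1,1,2).

From H_k ≅ ker(∂_k) / im(∂_{k+1}) we obtain:

  H_0: rank C_0 − rank ∂_1 = 7 − 6 = 1, and the invariant factors of ∂_1 are all 1, so H_0 = Z.
  H_1: rank ker ∂_1 − rank ∂_2 = (18 − 6) − 12 = 0, and ∂_2 has invariant factor 2 > 1, so H_1 = Z/2.
  H_2: rank ker ∂_2 − rank ∂_3 = (12 − 12) − 0 = 0, and there is no ∂_3, so H_2 = 0.

As a check, the Euler characteristic is 7 − 18 + 12 = 1, which agrees with 1 − 0 + 0 = 1.

H_0 = Z,  H_1 = Z/2,  H_2 = 0.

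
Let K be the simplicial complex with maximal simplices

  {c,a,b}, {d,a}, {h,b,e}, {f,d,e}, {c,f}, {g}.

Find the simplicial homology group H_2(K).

Take the total order a < b < c < d < e < f < g < h on the vertex set. Then K (dimension 2) consists of the simplices:

  0-simplices (8): a, b, c, d, e, f, g, h
  1-simplices (11): ab, ac, ad, bc, be, bh, cf, de, df, ef, eh
  2-simplices (3): abc, beh, def

giving chain groups C_0 ≅ Z^8, C_1 ≅ Z^11, C_2 ≅ Z^3.

∂_1: C_1 → C_0 is given by ∂[p,q] = [q] − [p]. For instance
  ∂df = f − d.
The resulting 8×11 matrix has rank 6, and its Smith normal form has invariant factors (1,1,1,1,1,1).

The boundary map ∂_2: C_2 → C_1 acts by ∂[p,q,r] = [q,r] − [p,r] + [p,q]. For instance
  ∂def = ef − df + de,
  ∂beh = eh − bh + be.
As a 11×3 matrix over Z this has rank 3, with invariant factors (1,1,1).

Reading off H_k = ker ∂_k / im ∂_{k+1}:

  H_2: rank ker ∂_2 − rank ∂_3 = (3 − 3) − 0 = 0, and there is no ∂_3, so H_2 = 0.

H_2 ≅ 0.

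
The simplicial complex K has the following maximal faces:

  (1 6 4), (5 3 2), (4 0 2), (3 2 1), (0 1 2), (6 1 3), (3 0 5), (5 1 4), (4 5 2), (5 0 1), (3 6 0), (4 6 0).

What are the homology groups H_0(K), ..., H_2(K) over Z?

H_0 = Z,  H_1 = Z/2,  H_2 = 0.

Fix the vertex order 0 < 1 < 2 < 3 < 4 < 5 < 6 and write every simplex with vertices in increasing order. Then dim K = 2 and the simplices of K are:

  0-simplices (7): [0], [1], [2], [3], [4], [5], [6]
  1-simplices (18): [0,1], [0,2], [0,3], [0,4], [0,5], [0,6], [1,2], [1,3], [1,4], [1,5], [1,6], [2,3], [2,4], [2,5], [3,5], [3,6], [4,5], [4,6]
  2-simplices (12): [0,1,2], [0,1,5], [0,2,4], [0,3,5], [0,3,6], [0,4,6], [1,2,3], [1,3,6], [1,4,5], [1,4,6], [2,3,5], [2,4,5]

giving chain groups C_0 ≅ Z^7, C_1 ≅ Z^18, C_2 ≅ Z^12.

Boundary ∂_1: C_1 → C_0 maps an edge to its endpoints' difference, ∂[p,q] = q − p. For instance
  ∂[4,6] = [6] − [4].
The 7×18 boundary matrix has rank 6 and Smith normal form diag(1,1,1,1,1,1).

The boundary map ∂_2: C_2 → C_1 sends each 2-simplex [p,q,r] to [q,r] − [p,r] + [p,q]. For instance
  ∂[1,2,3] = [2,3] − [1,3] + [1,2],
  ∂[1,4,5] = [4,5] − [1,5] + [1,4].
As a 18×12 matrix over Z this has rank 12, with invariant factors (1,1,1,1,1,1,1,1,1,1,1,2).

From H_k ≅ ker(∂_k) / im(∂_{k+1}) we obtain:

  H_0: rank C_0 − rank ∂_1 = 7 − 6 = 1, and the invariant factors of ∂_1 are all 1, so H_0 ≅ Z.
  H_1: rank ker ∂_1 − rank ∂_2 = (18 − 6) − 12 = 0, and ∂_2 has invariant factor 2 > 1, so H_1 ≅ Z/2.
  H_2: rank ker ∂_2 − rank ∂_3 = (12 − 12) − 0 = 0, and there is no ∂_3, so H_2 ≅ 0.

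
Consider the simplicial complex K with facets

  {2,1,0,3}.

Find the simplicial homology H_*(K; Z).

Fix the vertex order 0 < 1 < 2 < 3 and write every simplex with vertices in increasing order. Then dim K = 3 and the simplices of K are:

  0-simplices (4): [0], [1], [2], [3]
  1-simplices (6): [0,1], [0,2], [0,3], [1,2], [1,3], [2,3]
  2-simplices (4): [0,1,2], [0,1,3], [0,2,3], [1,2,3]
  3-simplices (1): [0,1,2,3]

Hence C_0 ≅ Z^4, C_1 ≅ Z^6, C_2 ≅ Z^4, C_3 ≅ Z^1.

Boundary ∂_1: C_1 → C_0 is given by ∂[p,q] = [q] − [p].
This gives a 4×6 integer matrix of rank 3; reducing to Smith normal form yields diagonal entries (1,1,1).

∂_2: C_2 → C_1 sends each 2-simplex [p,q,r] to [q,r] − [p,r] + [p,q]. For instance
  ∂[1,2,3] = [2,3] − [1,3] + [1,2],
  ∂[0,1,3] = [1,3] − [0,3] + [0,1].
The 6×4 boundary matrix has rank 3 and Smith normal form diag(1,1,1).

The boundary map ∂_3: C_3 → C_2 sends each 3-simplex σ to the alternating sum Σ_i (−1)^i (σ with its i-th vertex removed). For instance
  ∂[0,1,2,3] = [1,2,3] − [0,2,3] + [0,1,3] − [0,1,2].
This gives a 4×1 integer matrix of rank 1; reducing to Smith normal form yields diagonal entries (1).

From H_k ≅ ker(∂_k) / im(∂_{k+1}) we obtain:

  H_0: rank C_0 − rank ∂_1 = 4 − 3 = 1, and the invariant factors of ∂_1 are all 1, so H_0 ≅ Z.
  H_1: rank ker ∂_1 − rank ∂_2 = (6 − 3) − 3 = 0, and the invariant factors of ∂_2 are all 1, so H_1 ≅ 0.
  H_2: rank ker ∂_2 − rank ∂_3 = (4 − 3) − 1 = 0, and the invariant factors of ∂_3 are all 1, so H_2 ≅ 0.
  H_3: rank ker ∂_3 − rank ∂_4 = (1 − 1) − 0 = 0, and there is no ∂_4, so H_3 ≅ 0.

As a check, the Euler characteristic is 4 − 6 + 4 − 1 = 1, which agrees with 1 − 0 + 0 − 0 = 1.
(K is a triangulation of the 3-simplex.)

H_0 ≅ Z,  H_1 = 0,  H_2 = 0,  H_3 = 0.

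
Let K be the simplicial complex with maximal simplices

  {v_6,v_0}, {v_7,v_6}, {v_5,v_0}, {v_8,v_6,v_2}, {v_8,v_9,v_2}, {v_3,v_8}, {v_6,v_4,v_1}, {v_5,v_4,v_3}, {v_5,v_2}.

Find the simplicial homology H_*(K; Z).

We work with the vertex ordering v_0 < v_1 < v_2 < v_3 < v_4 < v_5 < v_6 < v_7 < v_8 < v_9. The simplices of K, each written with vertices in increasing order, are:

  0-simplices (10): [v_0], [v_1], [v_2], [v_3], [v_4], [v_5], [v_6], [v_7], [v_8], [v_9]
  1-simplices (16): (16 of them)
  2-simplices (4): [v_1,v_4,v_6], [v_2,v_6,v_8], [v_2,v_8,v_9], [v_3,v_4,v_5]

giving chain groups C_0 ≅ Z^10, C_1 ≅ Z^16, C_2 ≅ Z^4.

The boundary map ∂_1: C_1 → C_0 sends each edge [p,q] (with p < q) to q − p.
The resulting 10×16 matrix has rank 9, and its Smith normal form has invariant factors (1,1,1,1,1,1,1,1,1).

∂_2: C_2 → C_1 maps a triangle to the signed sum of its edges. For instance
  ∂[v_2,v_8,v_9] = [v_8,v_9] − [v_2,v_9] + [v_2,v_8],
  ∂[v_1,v_4,v_6] = [v_4,v_6] − [v_1,v_6] + [v_1,v_4].
The 16×4 boundary matrix has rank 4 and Smith normal form diag(1,1,1,1).

Now H_k = ker ∂_k / im ∂_{k+1}, so:

  H_0: rank C_0 − rank ∂_1 = 10 − 9 = 1, and the invariant factors of ∂_1 are all 1, so H_0 ≅ Z.
  H_1: rank ker ∂_1 − rank ∂_2 = (16 − 9) − 4 = 3, and the invariant factors of ∂_2 are all 1, so H_1 ≅ Z^3.
  H_2: rank ker ∂_2 − rank ∂_3 = (4 − 4) − 0 = 0, and there is no ∂_3, so H_2 ≅ 0.

As a check, the Euler characteristic is 10 − 16 + 4 = -2, which agrees with 1 − 3 + 0 = -2.

H_0 ≅ Z,  H_1 ≅ Z^3,  H_2 = 0.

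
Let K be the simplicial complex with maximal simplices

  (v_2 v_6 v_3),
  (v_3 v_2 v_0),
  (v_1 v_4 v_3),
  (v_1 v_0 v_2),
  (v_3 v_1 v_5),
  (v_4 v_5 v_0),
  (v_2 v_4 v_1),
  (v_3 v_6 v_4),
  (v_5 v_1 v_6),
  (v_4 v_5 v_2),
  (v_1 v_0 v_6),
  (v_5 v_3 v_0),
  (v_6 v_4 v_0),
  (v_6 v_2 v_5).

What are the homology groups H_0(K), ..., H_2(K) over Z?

H_0 ≅ Z,  H_1 ≅ Z^2,  H_2 ≅ Z.

Take the total order v_0 < v_1 < v_2 < v_3 < v_4 < v_5 < v_6 on the vertex set. Then K (dimension 2) consists of the simplices:

  0-simplices (7): [v_0], [v_1], [v_2], [v_3], [v_4], [v_5], [v_6]
  1-simplices (21): (21 of them)
  2-simplices (14): (14 of them)

giving chain groups C_0 ≅ Z^7, C_1 ≅ Z^21, C_2 ≅ Z^14.

∂_1: C_1 → C_0 sends each edge [p,q] (with p < q) to q − p. For instance
  ∂[v_0,v_6] = [v_6] − [v_0].
The 7×21 boundary matrix has rank 6 and Smith normal form diag(1,1,1,1,1,1).

The boundary map ∂_2: C_2 → C_1 maps a triangle to the signed sum of its edges. For instance
  ∂[v_1,v_3,v_4] = [v_3,v_4] − [v_1,v_4] + [v_1,v_3],
  ∂[v_0,v_2,v_3] = [v_2,v_3] − [v_0,v_3] + [v_0,v_2].
The 21×14 boundary matrix has rank 13 and Smith normal form diag(1,1,1,1,1,1,1,1,1,1,1,1,1).

Reading off H_k = ker ∂_k / im ∂_{k+1}:

  H_0: rank C_0 − rank ∂_1 = 7 − 6 = 1, and the invariant factors of ∂_1 are all 1, so H_0 ≅ Z.
  H_1: rank ker ∂_1 − rank ∂_2 = (21 − 6) − 13 = 2, and the invariant factors of ∂_2 are all 1, so H_1 ≅ Z^2.
  H_2: rank ker ∂_2 − rank ∂_3 = (14 − 13) − 0 = 1, and there is no ∂_3, so H_2 ≅ Z.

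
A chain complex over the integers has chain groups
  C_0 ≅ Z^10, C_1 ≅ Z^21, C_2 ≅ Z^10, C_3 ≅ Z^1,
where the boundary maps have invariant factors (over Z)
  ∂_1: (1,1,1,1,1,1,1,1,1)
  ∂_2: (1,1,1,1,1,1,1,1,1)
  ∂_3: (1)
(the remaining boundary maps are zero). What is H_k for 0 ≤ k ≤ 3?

H_0: b_0 = 10 − 0 − 9 = 1; torsion from ∂_1 factors > 1: none. So H_0 = Z.
H_1: b_1 = 21 − 9 − 9 = 3; torsion from ∂_2 factors > 1: none. So H_1 = Z^3.
H_2: b_2 = 10 − 9 − 1 = 0; torsion from ∂_3 factors > 1: none. So H_2 = 0.
H_3: b_3 = 1 − 1 − 0 = 0; torsion from ∂_4 factors > 1: none. So H_3 = 0.

H_0 = Z,  H_1 = Z^3,  H_2 = 0,  H_3 = 0.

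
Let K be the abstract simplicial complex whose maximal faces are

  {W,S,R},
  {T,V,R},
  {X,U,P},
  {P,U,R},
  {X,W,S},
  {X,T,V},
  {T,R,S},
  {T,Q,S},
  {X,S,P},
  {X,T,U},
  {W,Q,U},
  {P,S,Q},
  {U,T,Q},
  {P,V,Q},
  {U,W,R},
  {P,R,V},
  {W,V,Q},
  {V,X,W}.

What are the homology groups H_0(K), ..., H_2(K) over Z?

We work with the vertex ordering P < Q < R < S < T < U < V < W < X. The simplices of K, each written with vertices in increasing order, are:

  0-simplices (9): P, Q, R, S, T, U, V, W, X
  1-simplices (27): PQ, PR, PS, PU, PV, PX, QS, QT, QU, QV, QW, RS, RT, RU, RV, RW, ST, SW, SX, TU, TV, TX, UW, UX, VW, VX, WX
  2-simplices (18): PQS, PQV, PRU, PRV, PSX, PUX, QST, QTU, QUW, QVW, RST, RSW, RTV, RUW, SWX, TUX, TVX, VWX

so the chain groups are C_0 ≅ Z^9, C_1 ≅ Z^27, C_2 ≅ Z^18.

The boundary map ∂_1: C_1 → C_0 sends each edge [p,q] (with p < q) to q − p.
The 9×27 boundary matrix has rank 8 and Smith normal form diag(1,1,1,1,1,1,1,1).

Boundary ∂_2: C_2 → C_1 sends each 2-simplex [p,q,r] to [q,r] − [p,r] + [p,q]. For instance
  ∂PSX = SX − PX + PS,
  ∂PRV = RV − PV + PR.
This gives a 27×18 integer matrix of rank 17; reducing to Smith normal form yields diagonal entries (1,1,1,1,1,1,1,1,1,1,1,1,1,1,1,1,1).

From H_k ≅ ker(∂_k) / im(∂_{k+1}) we obtain:

  H_0: rank C_0 − rank ∂_1 = 9 − 8 = 1, and the invariant factors of ∂_1 are all 1, so H_0 = Z.
  H_1: rank ker ∂_1 − rank ∂_2 = (27 − 8) − 17 = 2, and the invariant factors of ∂_2 are all 1, so H_1 = Z^2.
  H_2: rank ker ∂_2 − rank ∂_3 = (18 − 17) − 0 = 1, and there is no ∂_3, so H_2 = Z.

As a check, the Euler characteristic is 9 − 27 + 18 = 0, which agrees with 1 − 2 + 1 = 0.

H_0 ≅ Z,  H_1 ≅ Z^2,  H_2 ≅ Z.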